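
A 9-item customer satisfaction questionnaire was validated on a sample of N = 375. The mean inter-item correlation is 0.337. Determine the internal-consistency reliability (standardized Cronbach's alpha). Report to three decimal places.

standardized Cronbach's alpha = 0.821

Standardized α = k·r̄ / (1 + (k−1)·r̄) = 9 × 0.337 / (1 + 8 × 0.337)
  = 3.0330 / 3.6960 = 0.821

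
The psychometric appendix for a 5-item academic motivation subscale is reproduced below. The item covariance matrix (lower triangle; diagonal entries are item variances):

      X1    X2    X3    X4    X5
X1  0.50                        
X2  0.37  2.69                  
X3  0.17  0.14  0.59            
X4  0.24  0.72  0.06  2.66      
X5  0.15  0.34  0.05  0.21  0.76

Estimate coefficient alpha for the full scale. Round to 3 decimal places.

coefficient alpha = 0.506

sum of item variances = 0.50 + 2.69 + 0.59 + 2.66 + 0.76 = 7.20
Σ_{i<j} σ_ij = 2.45
Var(T) = 7.20 + 2 × 2.45 = 12.10
α = (k/(k−1))·(1 − sum of item variances/Var(T)) = (5/4)·(1 − 7.20/12.10) = 0.506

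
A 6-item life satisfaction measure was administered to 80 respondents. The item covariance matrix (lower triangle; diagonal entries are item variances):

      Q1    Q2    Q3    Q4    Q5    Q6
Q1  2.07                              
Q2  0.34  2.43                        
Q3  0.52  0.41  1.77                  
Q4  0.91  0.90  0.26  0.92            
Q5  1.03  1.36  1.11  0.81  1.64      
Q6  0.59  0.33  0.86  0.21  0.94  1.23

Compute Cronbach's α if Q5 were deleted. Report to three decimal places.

Remaining items: Q1, Q2, Q3, Q4, Q6 (k = 5).
Σσᵢ² = 2.07 + 2.43 + 1.77 + 0.92 + 1.23 = 8.42
σ²_T = 8.42 + 2 × 5.33 = 19.08
α (item deleted) = (5/4)·(1 − 8.42/19.08) = 0.698

α = 0.698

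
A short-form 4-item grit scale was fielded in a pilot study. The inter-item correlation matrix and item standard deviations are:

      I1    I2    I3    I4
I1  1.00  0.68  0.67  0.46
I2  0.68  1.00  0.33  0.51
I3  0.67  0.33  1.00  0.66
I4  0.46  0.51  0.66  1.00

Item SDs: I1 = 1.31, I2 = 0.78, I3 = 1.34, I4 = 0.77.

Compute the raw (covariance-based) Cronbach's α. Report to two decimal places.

α = 0.81

Σσ²ᵢ = 1.31² + 0.78² + 1.34² + 0.77² = 4.7130
Covariances σ_ij = r_ij · s_i · s_j:
  σ(I1,I2) = 0.68 × 1.31 × 0.78 = 0.6948
  σ(I1,I3) = 0.67 × 1.31 × 1.34 = 1.1761
  σ(I1,I4) = 0.46 × 1.31 × 0.77 = 0.4640
  σ(I2,I3) = 0.33 × 0.78 × 1.34 = 0.3449
  σ(I2,I4) = 0.51 × 0.78 × 0.77 = 0.3063
  σ(I3,I4) = 0.66 × 1.34 × 0.77 = 0.6810
σ²_T = Σσ²ᵢ + 2·Σσ_ij = 4.7130 + 2 × 3.6671 = 12.0472
α = (4/3)·(1 − 4.7130/12.0472) = 0.81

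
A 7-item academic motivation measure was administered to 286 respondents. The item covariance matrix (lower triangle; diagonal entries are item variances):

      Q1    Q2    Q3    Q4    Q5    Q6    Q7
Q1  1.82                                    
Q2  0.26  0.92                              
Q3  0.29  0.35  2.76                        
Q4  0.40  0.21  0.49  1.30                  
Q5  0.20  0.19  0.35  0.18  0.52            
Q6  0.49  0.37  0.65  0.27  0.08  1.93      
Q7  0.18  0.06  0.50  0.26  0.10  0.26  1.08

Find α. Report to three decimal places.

α = 0.634

Σσ²ᵢ = 1.82 + 0.92 + 2.76 + 1.30 + 0.52 + 1.93 + 1.08 = 10.33
Σ_{i<j} σ_ij = 6.14
σ²_T = 10.33 + 2 × 6.14 = 22.61
α = (k/(k−1))·(1 − Σσ²ᵢ/σ²_T) = (7/6)·(1 − 10.33/22.61) = 0.634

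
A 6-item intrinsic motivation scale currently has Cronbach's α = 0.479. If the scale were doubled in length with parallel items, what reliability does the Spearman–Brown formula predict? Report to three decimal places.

predicted reliability = 0.648

Length factor m = 2
α' = m·α / (1 + (m−1)·α)
   = 2 × 0.479 / (1 + (2 − 1) × 0.479)
   = 0.9580 / 1.4790 = 0.648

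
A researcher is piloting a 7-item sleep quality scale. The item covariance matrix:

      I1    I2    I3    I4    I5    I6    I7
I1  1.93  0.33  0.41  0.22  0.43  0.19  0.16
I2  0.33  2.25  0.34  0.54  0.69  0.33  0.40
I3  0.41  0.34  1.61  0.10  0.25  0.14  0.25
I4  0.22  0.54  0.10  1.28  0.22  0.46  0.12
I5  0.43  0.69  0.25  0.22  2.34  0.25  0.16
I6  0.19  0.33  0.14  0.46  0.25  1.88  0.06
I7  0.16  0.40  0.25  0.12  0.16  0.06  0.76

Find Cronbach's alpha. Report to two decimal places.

α = 0.58

Σσᵢ² = 1.93 + 2.25 + 1.61 + 1.28 + 2.34 + 1.88 + 0.76 = 12.05
Sum of the distinct covariances = 6.05
Var(T) = 12.05 + 2 × 6.05 = 24.15
α = (k/(k−1))·(1 − Σσᵢ²/Var(T)) = (7/6)·(1 − 12.05/24.15) = 0.58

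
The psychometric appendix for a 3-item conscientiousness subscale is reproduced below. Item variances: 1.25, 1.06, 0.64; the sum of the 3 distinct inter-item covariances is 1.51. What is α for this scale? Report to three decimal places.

α = 0.759

sum of item variances = 1.25 + 1.06 + 0.64 = 2.95
Sum of distinct covariances = 1.51
σ²_T = sum of item variances + 2·Σcov = 2.95 + 2 × 1.51 = 5.97
α = (3/2)·(1 − 2.95/5.97) = 0.759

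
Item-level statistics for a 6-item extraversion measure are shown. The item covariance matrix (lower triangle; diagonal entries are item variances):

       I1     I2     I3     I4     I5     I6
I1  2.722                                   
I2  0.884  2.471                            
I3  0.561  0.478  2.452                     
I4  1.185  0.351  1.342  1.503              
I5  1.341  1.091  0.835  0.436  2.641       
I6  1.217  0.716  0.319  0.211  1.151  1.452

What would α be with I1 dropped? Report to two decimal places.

Remaining items: I2, I3, I4, I5, I6 (k = 5).
ΣVar(i) = 2.471 + 2.452 + 1.503 + 2.641 + 1.452 = 10.519
σ²_total = 10.519 + 2 × 6.930 = 24.379
α (item deleted) = (5/4)·(1 − 10.519/24.379) = 0.71

α = 0.71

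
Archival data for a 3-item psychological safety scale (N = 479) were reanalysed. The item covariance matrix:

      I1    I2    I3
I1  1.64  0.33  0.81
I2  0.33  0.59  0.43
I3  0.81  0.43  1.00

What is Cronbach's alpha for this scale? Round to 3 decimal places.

α = 0.739

Σσᵢ² = 1.64 + 0.59 + 1.00 = 3.23
Σ_{i<j} σ_ij = 1.57
σ²_T = 3.23 + 2 × 1.57 = 6.37
α = (k/(k−1))·(1 − Σσᵢ²/σ²_T) = (3/2)·(1 − 3.23/6.37) = 0.739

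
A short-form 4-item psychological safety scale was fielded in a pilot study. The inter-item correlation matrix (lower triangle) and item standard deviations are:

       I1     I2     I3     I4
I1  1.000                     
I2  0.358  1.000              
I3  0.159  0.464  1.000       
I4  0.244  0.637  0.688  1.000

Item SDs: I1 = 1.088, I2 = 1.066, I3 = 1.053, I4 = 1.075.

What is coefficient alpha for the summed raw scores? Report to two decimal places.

Σσ²ᵢ = 1.088² + 1.066² + 1.053² + 1.075² = 4.5845
Covariances σ_ij = r_ij · s_i · s_j:
  σ(I1,I2) = 0.358 × 1.088 × 1.066 = 0.4152
  σ(I1,I3) = 0.159 × 1.088 × 1.053 = 0.1822
  σ(I1,I4) = 0.244 × 1.088 × 1.075 = 0.2854
  σ(I2,I3) = 0.464 × 1.066 × 1.053 = 0.5208
  σ(I2,I4) = 0.637 × 1.066 × 1.075 = 0.7300
  σ(I3,I4) = 0.688 × 1.053 × 1.075 = 0.7788
σ²_T = Σσ²ᵢ + 2·Σσ_ij = 4.5845 + 2 × 2.9124 = 10.4093
α = (4/3)·(1 − 4.5845/10.4093) = 0.75

α = 0.75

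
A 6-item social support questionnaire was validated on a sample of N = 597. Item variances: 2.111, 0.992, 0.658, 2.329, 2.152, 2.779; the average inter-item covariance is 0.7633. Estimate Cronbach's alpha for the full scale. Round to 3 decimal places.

Cronbach's alpha = 0.810

Σσ²ᵢ = 2.111 + 0.992 + 0.658 + 2.329 + 2.152 + 2.779 = 11.021
Sum of the 15 distinct covariances = 15 × 0.7633 = 11.4495
Var(T) = Σσ²ᵢ + 2·Σcov = 11.021 + 2 × 11.4495 = 33.9200
α = (6/5)·(1 − 11.021/33.9200) = 0.810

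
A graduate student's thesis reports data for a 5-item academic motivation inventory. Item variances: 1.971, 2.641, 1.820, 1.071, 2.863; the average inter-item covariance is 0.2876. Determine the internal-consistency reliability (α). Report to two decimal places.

α = 0.45

Σσᵢ² = 1.971 + 2.641 + 1.820 + 1.071 + 2.863 = 10.366
Sum of the 10 distinct covariances = 10 × 0.2876 = 2.8760
σ²_total = Σσᵢ² + 2·Σcov = 10.366 + 2 × 2.8760 = 16.1180
α = (5/4)·(1 − 10.366/16.1180) = 0.45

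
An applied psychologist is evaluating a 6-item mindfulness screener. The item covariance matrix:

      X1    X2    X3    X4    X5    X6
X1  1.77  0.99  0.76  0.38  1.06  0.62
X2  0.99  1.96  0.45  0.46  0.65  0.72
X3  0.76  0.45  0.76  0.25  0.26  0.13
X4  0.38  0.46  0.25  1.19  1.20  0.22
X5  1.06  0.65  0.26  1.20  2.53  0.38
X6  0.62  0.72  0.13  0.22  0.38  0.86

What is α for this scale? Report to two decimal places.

sum of item variances = 1.77 + 1.96 + 0.76 + 1.19 + 2.53 + 0.86 = 9.07
Sum of the distinct covariances = 8.53
σ²_total = 9.07 + 2 × 8.53 = 26.13
α = (k/(k−1))·(1 − sum of item variances/σ²_total) = (6/5)·(1 − 9.07/26.13) = 0.78

α = 0.78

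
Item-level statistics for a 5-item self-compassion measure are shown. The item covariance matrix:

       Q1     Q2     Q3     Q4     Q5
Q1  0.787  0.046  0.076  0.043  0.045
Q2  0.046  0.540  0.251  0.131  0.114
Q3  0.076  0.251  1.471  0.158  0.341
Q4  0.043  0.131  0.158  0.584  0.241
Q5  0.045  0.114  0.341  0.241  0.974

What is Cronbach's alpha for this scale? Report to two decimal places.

Cronbach's alpha = 0.50

Σσ²ᵢ = 0.787 + 0.540 + 1.471 + 0.584 + 0.974 = 4.356
Sum of the distinct covariances = 1.446
σ²_total = 4.356 + 2 × 1.446 = 7.248
α = (k/(k−1))·(1 − Σσ²ᵢ/σ²_total) = (5/4)·(1 − 4.356/7.248) = 0.50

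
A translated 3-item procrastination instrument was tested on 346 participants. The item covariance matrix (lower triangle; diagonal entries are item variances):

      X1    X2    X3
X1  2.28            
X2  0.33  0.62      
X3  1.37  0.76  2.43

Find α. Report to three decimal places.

Σσ²ᵢ = 2.28 + 0.62 + 2.43 = 5.33
Sum of off-diagonal covariances = 2.46
σ²_T = 5.33 + 2 × 2.46 = 10.25
α = (k/(k−1))·(1 − Σσ²ᵢ/σ²_T) = (3/2)·(1 − 5.33/10.25) = 0.720

α = 0.720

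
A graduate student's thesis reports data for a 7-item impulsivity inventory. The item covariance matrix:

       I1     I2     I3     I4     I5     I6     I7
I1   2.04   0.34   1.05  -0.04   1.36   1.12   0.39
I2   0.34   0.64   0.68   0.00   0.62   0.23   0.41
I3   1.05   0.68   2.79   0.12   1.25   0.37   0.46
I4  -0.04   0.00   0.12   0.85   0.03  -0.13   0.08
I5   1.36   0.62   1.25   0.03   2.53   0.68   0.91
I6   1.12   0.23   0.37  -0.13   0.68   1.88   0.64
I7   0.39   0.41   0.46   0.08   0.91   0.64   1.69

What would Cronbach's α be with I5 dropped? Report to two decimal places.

α = 0.64

Remaining items: I1, I2, I3, I4, I6, I7 (k = 6).
Σσᵢ² = 2.04 + 0.64 + 2.79 + 0.85 + 1.88 + 1.69 = 9.89
σ²_total = 9.89 + 2 × 5.72 = 21.33
α (item deleted) = (6/5)·(1 − 9.89/21.33) = 0.64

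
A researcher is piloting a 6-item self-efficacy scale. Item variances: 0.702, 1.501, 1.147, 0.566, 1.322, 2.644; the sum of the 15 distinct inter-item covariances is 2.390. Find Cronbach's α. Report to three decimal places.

sum of item variances = 0.702 + 1.501 + 1.147 + 0.566 + 1.322 + 2.644 = 7.882
Sum of distinct covariances = 2.390
σ²_total = sum of item variances + 2·Σcov = 7.882 + 2 × 2.390 = 12.662
α = (6/5)·(1 − 7.882/12.662) = 0.453

Cronbach's α = 0.453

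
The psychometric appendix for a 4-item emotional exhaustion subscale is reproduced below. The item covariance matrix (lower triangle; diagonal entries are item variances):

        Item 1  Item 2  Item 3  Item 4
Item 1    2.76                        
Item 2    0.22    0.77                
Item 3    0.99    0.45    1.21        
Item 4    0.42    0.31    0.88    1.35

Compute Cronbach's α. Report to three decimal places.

Cronbach's α = 0.690

ΣVar(i) = 2.76 + 0.77 + 1.21 + 1.35 = 6.09
Σ_{i<j} σ_ij = 3.27
σ²_T = 6.09 + 2 × 3.27 = 12.63
α = (k/(k−1))·(1 − ΣVar(i)/σ²_T) = (4/3)·(1 − 6.09/12.63) = 0.690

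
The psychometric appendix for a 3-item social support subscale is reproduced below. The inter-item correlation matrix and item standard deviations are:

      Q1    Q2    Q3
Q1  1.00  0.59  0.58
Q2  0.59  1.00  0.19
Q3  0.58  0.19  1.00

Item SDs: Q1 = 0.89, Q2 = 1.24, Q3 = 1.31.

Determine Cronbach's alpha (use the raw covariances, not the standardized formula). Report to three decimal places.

α = 0.671

Σσ²ᵢ = 0.89² + 1.24² + 1.31² = 4.0458
Covariances σ_ij = r_ij · s_i · s_j:
  σ(Q1,Q2) = 0.59 × 0.89 × 1.24 = 0.6511
  σ(Q1,Q3) = 0.58 × 0.89 × 1.31 = 0.6762
  σ(Q2,Q3) = 0.19 × 1.24 × 1.31 = 0.3086
σ²_T = Σσ²ᵢ + 2·Σσ_ij = 4.0458 + 2 × 1.6359 = 7.3176
α = (3/2)·(1 − 4.0458/7.3176) = 0.671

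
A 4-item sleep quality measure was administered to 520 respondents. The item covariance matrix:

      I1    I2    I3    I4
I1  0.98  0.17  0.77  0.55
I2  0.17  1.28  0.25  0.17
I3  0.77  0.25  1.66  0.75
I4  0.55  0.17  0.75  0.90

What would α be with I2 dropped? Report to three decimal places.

α = 0.809

Remaining items: I1, I3, I4 (k = 3).
sum of item variances = 0.98 + 1.66 + 0.90 = 3.54
σ²_total = 3.54 + 2 × 2.07 = 7.68
α (item deleted) = (3/2)·(1 − 3.54/7.68) = 0.809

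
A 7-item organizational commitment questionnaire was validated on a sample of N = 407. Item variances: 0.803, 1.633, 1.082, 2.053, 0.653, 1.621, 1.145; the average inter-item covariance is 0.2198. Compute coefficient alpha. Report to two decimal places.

sum of item variances = 0.803 + 1.633 + 1.082 + 2.053 + 0.653 + 1.621 + 1.145 = 8.990
Sum of the 21 distinct covariances = 21 × 0.2198 = 4.6158
Var(T) = sum of item variances + 2·Σcov = 8.990 + 2 × 4.6158 = 18.2216
α = (7/6)·(1 − 8.990/18.2216) = 0.59

α = 0.59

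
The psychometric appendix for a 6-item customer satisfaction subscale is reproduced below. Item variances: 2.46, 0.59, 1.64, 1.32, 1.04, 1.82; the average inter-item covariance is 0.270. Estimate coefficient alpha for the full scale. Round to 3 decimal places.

ΣVar(i) = 2.46 + 0.59 + 1.64 + 1.32 + 1.04 + 1.82 = 8.87
Sum of the 15 distinct covariances = 15 × 0.270 = 4.050
total variance = ΣVar(i) + 2·Σcov = 8.87 + 2 × 4.050 = 16.970
α = (6/5)·(1 − 8.87/16.970) = 0.573

α = 0.573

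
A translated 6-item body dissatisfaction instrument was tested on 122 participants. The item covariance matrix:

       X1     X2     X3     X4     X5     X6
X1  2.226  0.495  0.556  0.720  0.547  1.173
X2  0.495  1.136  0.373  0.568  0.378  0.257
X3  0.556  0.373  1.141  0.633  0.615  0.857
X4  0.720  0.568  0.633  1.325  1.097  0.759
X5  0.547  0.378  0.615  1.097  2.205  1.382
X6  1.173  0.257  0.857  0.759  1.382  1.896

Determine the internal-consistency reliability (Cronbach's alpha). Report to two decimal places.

Σσᵢ² = 2.226 + 1.136 + 1.141 + 1.325 + 2.205 + 1.896 = 9.929
Σ_{i<j} σ_ij = 10.410
σ²_total = 9.929 + 2 × 10.410 = 30.749
α = (k/(k−1))·(1 − Σσᵢ²/σ²_total) = (6/5)·(1 − 9.929/30.749) = 0.81

Cronbach's alpha = 0.81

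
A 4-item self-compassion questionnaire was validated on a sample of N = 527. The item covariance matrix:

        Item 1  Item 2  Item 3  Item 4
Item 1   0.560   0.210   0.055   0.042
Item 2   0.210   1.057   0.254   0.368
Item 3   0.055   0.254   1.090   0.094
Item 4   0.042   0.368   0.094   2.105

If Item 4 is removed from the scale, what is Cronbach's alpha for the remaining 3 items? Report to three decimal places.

α = 0.416

Remaining items: Item 1, Item 2, Item 3 (k = 3).
ΣVar(i) = 0.560 + 1.057 + 1.090 = 2.707
σ²_T = 2.707 + 2 × 0.519 = 3.745
α (item deleted) = (3/2)·(1 − 2.707/3.745) = 0.416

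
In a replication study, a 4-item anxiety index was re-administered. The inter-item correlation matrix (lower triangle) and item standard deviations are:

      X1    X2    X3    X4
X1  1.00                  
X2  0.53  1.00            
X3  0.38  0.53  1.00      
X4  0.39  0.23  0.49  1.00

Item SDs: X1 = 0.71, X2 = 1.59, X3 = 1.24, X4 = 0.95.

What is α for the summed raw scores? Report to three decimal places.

Σσ²ᵢ = 0.71² + 1.59² + 1.24² + 0.95² = 5.4723
Covariances σ_ij = r_ij · s_i · s_j:
  σ(X1,X2) = 0.53 × 0.71 × 1.59 = 0.5983
  σ(X1,X3) = 0.38 × 0.71 × 1.24 = 0.3346
  σ(X1,X4) = 0.39 × 0.71 × 0.95 = 0.2631
  σ(X2,X3) = 0.53 × 1.59 × 1.24 = 1.0449
  σ(X2,X4) = 0.23 × 1.59 × 0.95 = 0.3474
  σ(X3,X4) = 0.49 × 1.24 × 0.95 = 0.5772
σ²_T = Σσ²ᵢ + 2·Σσ_ij = 5.4723 + 2 × 3.1655 = 11.8033
α = (4/3)·(1 − 5.4723/11.8033) = 0.715

α = 0.715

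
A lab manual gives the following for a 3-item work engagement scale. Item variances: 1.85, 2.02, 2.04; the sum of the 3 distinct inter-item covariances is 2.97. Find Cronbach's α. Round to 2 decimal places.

α = 0.75

Σσ²ᵢ = 1.85 + 2.02 + 2.04 = 5.91
Sum of distinct covariances = 2.97
σ²_T = Σσ²ᵢ + 2·Σcov = 5.91 + 2 × 2.97 = 11.85
α = (3/2)·(1 − 5.91/11.85) = 0.75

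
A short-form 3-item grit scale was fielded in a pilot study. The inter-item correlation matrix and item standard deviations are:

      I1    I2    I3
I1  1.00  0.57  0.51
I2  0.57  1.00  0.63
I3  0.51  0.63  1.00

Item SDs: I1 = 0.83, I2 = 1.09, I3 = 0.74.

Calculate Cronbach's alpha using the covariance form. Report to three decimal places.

Σσ²ᵢ = 0.83² + 1.09² + 0.74² = 2.4246
Covariances σ_ij = r_ij · s_i · s_j:
  σ(I1,I2) = 0.57 × 0.83 × 1.09 = 0.5157
  σ(I1,I3) = 0.51 × 0.83 × 0.74 = 0.3132
  σ(I2,I3) = 0.63 × 1.09 × 0.74 = 0.5082
σ²_T = Σσ²ᵢ + 2·Σσ_ij = 2.4246 + 2 × 1.3371 = 5.0988
α = (3/2)·(1 − 2.4246/5.0988) = 0.787

α = 0.787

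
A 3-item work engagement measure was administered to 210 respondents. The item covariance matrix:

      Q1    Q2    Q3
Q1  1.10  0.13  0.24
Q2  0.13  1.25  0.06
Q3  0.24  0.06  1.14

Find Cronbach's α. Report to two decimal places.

Cronbach's α = 0.30

sum of item variances = 1.10 + 1.25 + 1.14 = 3.49
Sum of off-diagonal covariances = 0.43
σ²_T = 3.49 + 2 × 0.43 = 4.35
α = (k/(k−1))·(1 − sum of item variances/σ²_T) = (3/2)·(1 − 3.49/4.35) = 0.30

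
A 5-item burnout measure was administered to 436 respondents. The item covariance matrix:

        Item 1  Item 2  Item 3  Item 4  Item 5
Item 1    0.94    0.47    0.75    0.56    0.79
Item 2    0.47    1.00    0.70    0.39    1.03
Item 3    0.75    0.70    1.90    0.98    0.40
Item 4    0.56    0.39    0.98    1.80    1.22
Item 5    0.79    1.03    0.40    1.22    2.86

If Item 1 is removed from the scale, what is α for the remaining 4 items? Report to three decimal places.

Remaining items: Item 2, Item 3, Item 4, Item 5 (k = 4).
sum of item variances = 1.00 + 1.90 + 1.80 + 2.86 = 7.56
total variance = 7.56 + 2 × 4.72 = 17.00
α (item deleted) = (4/3)·(1 − 7.56/17.00) = 0.740

α = 0.740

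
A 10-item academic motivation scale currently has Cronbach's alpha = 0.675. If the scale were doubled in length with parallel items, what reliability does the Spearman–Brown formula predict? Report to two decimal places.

predicted reliability = 0.81

Length factor m = 2
α' = m·α / (1 + (m−1)·α)
   = 2 × 0.675 / (1 + (2 − 1) × 0.675)
   = 1.3500 / 1.6750 = 0.81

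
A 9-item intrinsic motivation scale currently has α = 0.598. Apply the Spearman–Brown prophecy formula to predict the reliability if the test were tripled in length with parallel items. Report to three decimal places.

Length factor m = 3
α' = m·α / (1 + (m−1)·α)
   = 3 × 0.598 / (1 + (3 − 1) × 0.598)
   = 1.7940 / 2.1960 = 0.817

predicted reliability = 0.817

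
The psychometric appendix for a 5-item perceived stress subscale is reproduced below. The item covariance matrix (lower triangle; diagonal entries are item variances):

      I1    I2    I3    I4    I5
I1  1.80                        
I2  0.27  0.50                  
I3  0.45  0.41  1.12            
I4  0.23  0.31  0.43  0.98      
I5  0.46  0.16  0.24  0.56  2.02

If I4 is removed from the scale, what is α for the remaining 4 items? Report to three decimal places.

α = 0.563

Remaining items: I1, I2, I3, I5 (k = 4).
Σσᵢ² = 1.80 + 0.50 + 1.12 + 2.02 = 5.44
Var(T) = 5.44 + 2 × 1.99 = 9.42
α (item deleted) = (4/3)·(1 − 5.44/9.42) = 0.563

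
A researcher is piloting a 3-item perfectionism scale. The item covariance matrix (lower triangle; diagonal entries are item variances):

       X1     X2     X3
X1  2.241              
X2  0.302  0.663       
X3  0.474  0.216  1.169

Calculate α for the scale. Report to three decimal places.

sum of item variances = 2.241 + 0.663 + 1.169 = 4.073
Sum of the distinct covariances = 0.992
σ²_total = 4.073 + 2 × 0.992 = 6.057
α = (k/(k−1))·(1 − sum of item variances/σ²_total) = (3/2)·(1 − 4.073/6.057) = 0.491

α = 0.491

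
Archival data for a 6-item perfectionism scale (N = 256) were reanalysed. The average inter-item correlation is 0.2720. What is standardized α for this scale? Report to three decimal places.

Standardized α = k·r̄ / (1 + (k−1)·r̄) = 6 × 0.2720 / (1 + 5 × 0.2720)
  = 1.6320 / 2.3600 = 0.692

α = 0.692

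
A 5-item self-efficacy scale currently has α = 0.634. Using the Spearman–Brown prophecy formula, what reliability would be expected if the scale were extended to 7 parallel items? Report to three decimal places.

predicted reliability = 0.708

Length factor m = 7/5 = 1.4000
α' = m·α / (1 + (m−1)·α)
   = 7/5 × 0.634 / (1 + (7/5 − 1) × 0.634)
   = 0.8876 / 1.2536 = 0.708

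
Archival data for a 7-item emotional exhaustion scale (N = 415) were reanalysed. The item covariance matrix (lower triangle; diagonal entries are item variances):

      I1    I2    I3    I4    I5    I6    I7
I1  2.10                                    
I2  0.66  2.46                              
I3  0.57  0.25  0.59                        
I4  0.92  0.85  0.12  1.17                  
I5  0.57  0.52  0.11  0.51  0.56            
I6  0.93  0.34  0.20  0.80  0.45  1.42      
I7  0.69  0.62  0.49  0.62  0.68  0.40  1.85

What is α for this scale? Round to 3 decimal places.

ΣVar(i) = 2.10 + 2.46 + 0.59 + 1.17 + 0.56 + 1.42 + 1.85 = 10.15
Sum of off-diagonal covariances = 11.30
total variance = 10.15 + 2 × 11.30 = 32.75
α = (k/(k−1))·(1 − ΣVar(i)/total variance) = (7/6)·(1 − 10.15/32.75) = 0.805

α = 0.805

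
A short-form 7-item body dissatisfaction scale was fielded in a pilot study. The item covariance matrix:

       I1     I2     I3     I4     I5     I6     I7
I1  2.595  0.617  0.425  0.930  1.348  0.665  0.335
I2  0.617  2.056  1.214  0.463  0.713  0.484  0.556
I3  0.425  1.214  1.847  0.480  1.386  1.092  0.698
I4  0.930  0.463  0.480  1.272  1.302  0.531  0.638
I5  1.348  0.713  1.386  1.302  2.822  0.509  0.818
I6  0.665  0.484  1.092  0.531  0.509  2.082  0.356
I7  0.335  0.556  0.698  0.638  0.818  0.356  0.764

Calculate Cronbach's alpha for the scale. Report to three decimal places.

α = 0.815

ΣVar(i) = 2.595 + 2.056 + 1.847 + 1.272 + 2.822 + 2.082 + 0.764 = 13.438
Sum of the distinct covariances = 15.560
total variance = 13.438 + 2 × 15.560 = 44.558
α = (k/(k−1))·(1 − ΣVar(i)/total variance) = (7/6)·(1 − 13.438/44.558) = 0.815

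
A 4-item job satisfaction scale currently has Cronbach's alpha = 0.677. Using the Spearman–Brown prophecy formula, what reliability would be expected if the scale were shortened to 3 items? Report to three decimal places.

predicted reliability = 0.611

Length factor m = 3/4 = 0.7500
α' = m·α / (1 − (1−m)·α)
   = 3/4 × 0.677 / (1 − (1 − 3/4) × 0.677)
   = 0.5078 / 0.8307 = 0.611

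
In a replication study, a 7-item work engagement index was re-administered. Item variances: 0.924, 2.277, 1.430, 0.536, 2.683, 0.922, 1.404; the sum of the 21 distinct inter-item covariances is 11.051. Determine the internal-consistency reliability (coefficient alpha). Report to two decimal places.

coefficient alpha = 0.80

Σσᵢ² = 0.924 + 2.277 + 1.430 + 0.536 + 2.683 + 0.922 + 1.404 = 10.176
Sum of distinct covariances = 11.051
σ²_total = Σσᵢ² + 2·Σcov = 10.176 + 2 × 11.051 = 32.278
α = (7/6)·(1 − 10.176/32.278) = 0.80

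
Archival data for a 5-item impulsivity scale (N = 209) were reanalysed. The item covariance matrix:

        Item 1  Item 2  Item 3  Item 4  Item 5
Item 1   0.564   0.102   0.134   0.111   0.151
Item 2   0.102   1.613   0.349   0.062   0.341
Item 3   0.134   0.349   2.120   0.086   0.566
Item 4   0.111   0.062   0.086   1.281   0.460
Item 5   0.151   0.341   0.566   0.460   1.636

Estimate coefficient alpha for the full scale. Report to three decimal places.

α = 0.495

Σσ²ᵢ = 0.564 + 1.613 + 2.120 + 1.281 + 1.636 = 7.214
Sum of off-diagonal covariances = 2.362
σ²_total = 7.214 + 2 × 2.362 = 11.938
α = (k/(k−1))·(1 − Σσ²ᵢ/σ²_total) = (5/4)·(1 − 7.214/11.938) = 0.495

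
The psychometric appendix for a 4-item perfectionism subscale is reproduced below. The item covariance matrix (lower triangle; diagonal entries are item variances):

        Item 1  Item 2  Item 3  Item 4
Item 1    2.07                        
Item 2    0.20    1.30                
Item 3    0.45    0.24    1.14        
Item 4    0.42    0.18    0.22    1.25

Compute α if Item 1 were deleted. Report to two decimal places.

α = 0.39

Remaining items: Item 2, Item 3, Item 4 (k = 3).
Σσ²ᵢ = 1.30 + 1.14 + 1.25 = 3.69
total variance = 3.69 + 2 × 0.64 = 4.97
α (item deleted) = (3/2)·(1 − 3.69/4.97) = 0.39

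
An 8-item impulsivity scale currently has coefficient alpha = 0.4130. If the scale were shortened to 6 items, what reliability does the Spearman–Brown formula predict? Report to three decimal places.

predicted reliability = 0.345

Length factor m = 6/8 = 0.7500
α' = m·α / (1 − (1−m)·α)
   = 6/8 × 0.4130 / (1 − (1 − 6/8) × 0.4130)
   = 0.3097 / 0.8968 = 0.345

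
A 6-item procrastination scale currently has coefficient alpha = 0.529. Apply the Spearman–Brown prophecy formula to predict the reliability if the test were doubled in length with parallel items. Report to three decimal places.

Length factor m = 2
α' = m·α / (1 + (m−1)·α)
   = 2 × 0.529 / (1 + (2 − 1) × 0.529)
   = 1.0580 / 1.5290 = 0.692

predicted reliability = 0.692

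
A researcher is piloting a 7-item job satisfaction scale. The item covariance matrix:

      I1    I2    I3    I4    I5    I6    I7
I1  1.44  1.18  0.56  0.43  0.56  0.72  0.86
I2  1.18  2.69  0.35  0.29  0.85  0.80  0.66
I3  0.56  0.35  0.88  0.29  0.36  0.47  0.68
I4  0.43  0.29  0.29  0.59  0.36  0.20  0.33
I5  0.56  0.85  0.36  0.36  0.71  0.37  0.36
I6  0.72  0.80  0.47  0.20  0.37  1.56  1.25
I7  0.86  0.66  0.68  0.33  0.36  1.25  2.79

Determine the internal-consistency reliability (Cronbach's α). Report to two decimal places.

Cronbach's α = 0.81

Σσᵢ² = 1.44 + 2.69 + 0.88 + 0.59 + 0.71 + 1.56 + 2.79 = 10.66
Σ_{i<j} σ_ij = 11.93
total variance = 10.66 + 2 × 11.93 = 34.52
α = (k/(k−1))·(1 − Σσᵢ²/total variance) = (7/6)·(1 − 10.66/34.52) = 0.81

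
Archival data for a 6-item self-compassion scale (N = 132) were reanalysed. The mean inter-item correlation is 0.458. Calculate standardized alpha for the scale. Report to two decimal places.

standardized alpha = 0.84

Standardized α = k·r̄ / (1 + (k−1)·r̄) = 6 × 0.458 / (1 + 5 × 0.458)
  = 2.7480 / 3.2900 = 0.84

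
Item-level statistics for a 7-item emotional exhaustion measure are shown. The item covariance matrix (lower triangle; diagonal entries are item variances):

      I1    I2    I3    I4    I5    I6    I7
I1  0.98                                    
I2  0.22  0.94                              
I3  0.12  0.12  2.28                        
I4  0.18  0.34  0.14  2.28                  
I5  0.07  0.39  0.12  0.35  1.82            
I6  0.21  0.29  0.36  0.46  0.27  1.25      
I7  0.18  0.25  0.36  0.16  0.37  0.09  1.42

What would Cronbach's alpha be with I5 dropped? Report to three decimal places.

Cronbach's alpha = 0.518

Remaining items: I1, I2, I3, I4, I6, I7 (k = 6).
Σσ²ᵢ = 0.98 + 0.94 + 2.28 + 2.28 + 1.25 + 1.42 = 9.15
Var(T) = 9.15 + 2 × 3.48 = 16.11
α (item deleted) = (6/5)·(1 − 9.15/16.11) = 0.518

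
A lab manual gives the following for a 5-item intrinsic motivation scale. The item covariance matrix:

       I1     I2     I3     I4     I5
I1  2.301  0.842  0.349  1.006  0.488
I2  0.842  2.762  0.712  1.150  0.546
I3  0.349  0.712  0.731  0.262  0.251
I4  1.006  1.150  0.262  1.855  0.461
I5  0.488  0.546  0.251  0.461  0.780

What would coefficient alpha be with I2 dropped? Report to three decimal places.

α = 0.665

Remaining items: I1, I3, I4, I5 (k = 4).
Σσᵢ² = 2.301 + 0.731 + 1.855 + 0.780 = 5.667
σ²_total = 5.667 + 2 × 2.817 = 11.301
α (item deleted) = (4/3)·(1 − 5.667/11.301) = 0.665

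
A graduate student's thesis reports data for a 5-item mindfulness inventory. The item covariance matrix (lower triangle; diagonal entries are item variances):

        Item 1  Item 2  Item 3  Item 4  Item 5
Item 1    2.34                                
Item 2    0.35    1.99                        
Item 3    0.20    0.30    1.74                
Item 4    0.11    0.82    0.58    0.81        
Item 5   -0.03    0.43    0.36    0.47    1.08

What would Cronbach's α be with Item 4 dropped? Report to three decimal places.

α = 0.414

Remaining items: Item 1, Item 2, Item 3, Item 5 (k = 4).
Σσ²ᵢ = 2.34 + 1.99 + 1.74 + 1.08 = 7.15
total variance = 7.15 + 2 × 1.61 = 10.37
α (item deleted) = (4/3)·(1 − 7.15/10.37) = 0.414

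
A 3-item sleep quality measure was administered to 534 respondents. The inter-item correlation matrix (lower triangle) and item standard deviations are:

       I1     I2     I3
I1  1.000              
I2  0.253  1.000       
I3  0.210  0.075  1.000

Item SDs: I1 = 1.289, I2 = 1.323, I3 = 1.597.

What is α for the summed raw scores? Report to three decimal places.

α = 0.383

Σσ²ᵢ = 1.289² + 1.323² + 1.597² = 5.9623
Covariances σ_ij = r_ij · s_i · s_j:
  σ(I1,I2) = 0.253 × 1.289 × 1.323 = 0.4315
  σ(I1,I3) = 0.210 × 1.289 × 1.597 = 0.4323
  σ(I2,I3) = 0.075 × 1.323 × 1.597 = 0.1585
σ²_T = Σσ²ᵢ + 2·Σσ_ij = 5.9623 + 2 × 1.0223 = 8.0069
α = (3/2)·(1 − 5.9623/8.0069) = 0.383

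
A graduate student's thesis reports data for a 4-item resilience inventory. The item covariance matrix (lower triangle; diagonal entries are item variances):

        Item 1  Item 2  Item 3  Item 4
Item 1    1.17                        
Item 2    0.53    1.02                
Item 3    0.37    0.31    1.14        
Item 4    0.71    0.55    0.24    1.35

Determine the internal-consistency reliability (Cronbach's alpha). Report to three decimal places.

Cronbach's alpha = 0.716

Σσᵢ² = 1.17 + 1.02 + 1.14 + 1.35 = 4.68
Sum of the distinct covariances = 2.71
σ²_T = 4.68 + 2 × 2.71 = 10.10
α = (k/(k−1))·(1 − Σσᵢ²/σ²_T) = (4/3)·(1 − 4.68/10.10) = 0.716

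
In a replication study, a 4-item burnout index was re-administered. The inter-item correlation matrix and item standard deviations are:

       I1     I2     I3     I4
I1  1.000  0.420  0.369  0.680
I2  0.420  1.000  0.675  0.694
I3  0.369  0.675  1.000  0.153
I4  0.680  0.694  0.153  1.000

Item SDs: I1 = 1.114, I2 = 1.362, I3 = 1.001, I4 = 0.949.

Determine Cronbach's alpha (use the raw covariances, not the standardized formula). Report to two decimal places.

Σσ²ᵢ = 1.114² + 1.362² + 1.001² + 0.949² = 4.9986
Covariances σ_ij = r_ij · s_i · s_j:
  σ(I1,I2) = 0.420 × 1.114 × 1.362 = 0.6373
  σ(I1,I3) = 0.369 × 1.114 × 1.001 = 0.4115
  σ(I1,I4) = 0.680 × 1.114 × 0.949 = 0.7189
  σ(I2,I3) = 0.675 × 1.362 × 1.001 = 0.9203
  σ(I2,I4) = 0.694 × 1.362 × 0.949 = 0.8970
  σ(I3,I4) = 0.153 × 1.001 × 0.949 = 0.1453
σ²_T = Σσ²ᵢ + 2·Σσ_ij = 4.9986 + 2 × 3.7303 = 12.4592
α = (4/3)·(1 − 4.9986/12.4592) = 0.80

Cronbach's alpha = 0.80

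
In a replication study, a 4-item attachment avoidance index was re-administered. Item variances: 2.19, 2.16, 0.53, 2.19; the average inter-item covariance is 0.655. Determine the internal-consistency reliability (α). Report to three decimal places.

α = 0.702

ΣVar(i) = 2.19 + 2.16 + 0.53 + 2.19 = 7.07
Sum of the 6 distinct covariances = 6 × 0.655 = 3.930
Var(T) = ΣVar(i) + 2·Σcov = 7.07 + 2 × 3.930 = 14.930
α = (4/3)·(1 − 7.07/14.930) = 0.702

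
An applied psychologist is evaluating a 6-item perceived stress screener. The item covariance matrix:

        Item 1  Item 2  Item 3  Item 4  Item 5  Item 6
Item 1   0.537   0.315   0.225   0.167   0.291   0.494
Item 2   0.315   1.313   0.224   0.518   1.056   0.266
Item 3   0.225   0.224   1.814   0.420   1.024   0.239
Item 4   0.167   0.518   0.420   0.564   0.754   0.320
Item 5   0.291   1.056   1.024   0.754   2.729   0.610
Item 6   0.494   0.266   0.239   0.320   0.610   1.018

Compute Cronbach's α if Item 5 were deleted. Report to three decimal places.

α = 0.686

Remaining items: Item 1, Item 2, Item 3, Item 4, Item 6 (k = 5).
Σσᵢ² = 0.537 + 1.313 + 1.814 + 0.564 + 1.018 = 5.246
Var(T) = 5.246 + 2 × 3.188 = 11.622
α (item deleted) = (5/4)·(1 − 5.246/11.622) = 0.686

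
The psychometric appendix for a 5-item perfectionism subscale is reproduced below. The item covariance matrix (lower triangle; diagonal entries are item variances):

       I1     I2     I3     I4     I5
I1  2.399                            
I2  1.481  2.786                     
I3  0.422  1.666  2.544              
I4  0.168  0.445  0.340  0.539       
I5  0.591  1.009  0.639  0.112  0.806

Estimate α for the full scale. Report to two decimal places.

α = 0.75

sum of item variances = 2.399 + 2.786 + 2.544 + 0.539 + 0.806 = 9.074
Sum of off-diagonal covariances = 6.873
σ²_T = 9.074 + 2 × 6.873 = 22.820
α = (k/(k−1))·(1 − sum of item variances/σ²_T) = (5/4)·(1 − 9.074/22.820) = 0.75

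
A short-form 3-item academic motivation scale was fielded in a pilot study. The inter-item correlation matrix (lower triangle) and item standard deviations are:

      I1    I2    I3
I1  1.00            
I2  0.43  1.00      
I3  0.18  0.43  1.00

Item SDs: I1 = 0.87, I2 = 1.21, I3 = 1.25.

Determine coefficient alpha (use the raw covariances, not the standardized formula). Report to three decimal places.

coefficient alpha = 0.611

Σσ²ᵢ = 0.87² + 1.21² + 1.25² = 3.7835
Covariances σ_ij = r_ij · s_i · s_j:
  σ(I1,I2) = 0.43 × 0.87 × 1.21 = 0.4527
  σ(I1,I3) = 0.18 × 0.87 × 1.25 = 0.1957
  σ(I2,I3) = 0.43 × 1.21 × 1.25 = 0.6504
σ²_T = Σσ²ᵢ + 2·Σσ_ij = 3.7835 + 2 × 1.2988 = 6.3811
α = (3/2)·(1 − 3.7835/6.3811) = 0.611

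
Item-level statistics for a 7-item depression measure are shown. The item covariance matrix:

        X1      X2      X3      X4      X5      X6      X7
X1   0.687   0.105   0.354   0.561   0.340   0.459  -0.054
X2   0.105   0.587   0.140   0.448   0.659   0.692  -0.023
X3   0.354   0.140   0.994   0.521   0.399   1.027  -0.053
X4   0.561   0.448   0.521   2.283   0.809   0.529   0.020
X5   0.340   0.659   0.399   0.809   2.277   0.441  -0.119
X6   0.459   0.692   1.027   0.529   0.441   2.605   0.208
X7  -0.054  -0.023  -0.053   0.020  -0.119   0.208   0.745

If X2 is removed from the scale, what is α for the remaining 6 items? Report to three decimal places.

α = 0.638

Remaining items: X1, X3, X4, X5, X6, X7 (k = 6).
sum of item variances = 0.687 + 0.994 + 2.283 + 2.277 + 2.605 + 0.745 = 9.591
σ²_T = 9.591 + 2 × 5.442 = 20.475
α (item deleted) = (6/5)·(1 − 9.591/20.475) = 0.638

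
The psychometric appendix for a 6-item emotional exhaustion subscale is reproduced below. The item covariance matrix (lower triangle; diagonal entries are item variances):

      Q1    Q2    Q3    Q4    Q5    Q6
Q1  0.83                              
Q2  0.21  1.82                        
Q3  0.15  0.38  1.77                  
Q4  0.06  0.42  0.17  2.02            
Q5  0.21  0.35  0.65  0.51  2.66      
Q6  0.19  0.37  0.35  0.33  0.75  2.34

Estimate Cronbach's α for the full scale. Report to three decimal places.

ΣVar(i) = 0.83 + 1.82 + 1.77 + 2.02 + 2.66 + 2.34 = 11.44
Sum of the distinct covariances = 5.10
σ²_T = 11.44 + 2 × 5.10 = 21.64
α = (k/(k−1))·(1 − ΣVar(i)/σ²_T) = (6/5)·(1 − 11.44/21.64) = 0.566

Cronbach's α = 0.566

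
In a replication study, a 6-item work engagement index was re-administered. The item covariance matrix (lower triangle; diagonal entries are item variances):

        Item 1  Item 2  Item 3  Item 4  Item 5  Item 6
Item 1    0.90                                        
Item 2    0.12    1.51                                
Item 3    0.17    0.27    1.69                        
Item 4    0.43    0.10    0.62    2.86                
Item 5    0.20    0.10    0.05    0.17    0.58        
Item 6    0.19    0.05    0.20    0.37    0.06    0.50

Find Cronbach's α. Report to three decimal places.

Cronbach's α = 0.522

sum of item variances = 0.90 + 1.51 + 1.69 + 2.86 + 0.58 + 0.50 = 8.04
Sum of the distinct covariances = 3.10
σ²_total = 8.04 + 2 × 3.10 = 14.24
α = (k/(k−1))·(1 − sum of item variances/σ²_total) = (6/5)·(1 − 8.04/14.24) = 0.522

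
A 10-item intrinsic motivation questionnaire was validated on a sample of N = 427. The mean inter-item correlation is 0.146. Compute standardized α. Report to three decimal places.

α = 0.631

Standardized α = k·r̄ / (1 + (k−1)·r̄) = 10 × 0.146 / (1 + 9 × 0.146)
  = 1.4600 / 2.3140 = 0.631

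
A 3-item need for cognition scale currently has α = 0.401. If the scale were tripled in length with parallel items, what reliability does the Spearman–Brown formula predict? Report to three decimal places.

Length factor m = 3
α' = m·α / (1 + (m−1)·α)
   = 3 × 0.401 / (1 + (3 − 1) × 0.401)
   = 1.2030 / 1.8020 = 0.668

predicted reliability = 0.668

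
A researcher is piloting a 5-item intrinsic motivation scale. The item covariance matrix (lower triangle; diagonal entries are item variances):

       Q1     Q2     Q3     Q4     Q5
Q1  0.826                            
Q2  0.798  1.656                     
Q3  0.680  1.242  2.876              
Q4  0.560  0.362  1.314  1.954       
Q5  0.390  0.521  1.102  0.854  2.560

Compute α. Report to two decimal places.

Σσ²ᵢ = 0.826 + 1.656 + 2.876 + 1.954 + 2.560 = 9.872
Sum of off-diagonal covariances = 7.823
total variance = 9.872 + 2 × 7.823 = 25.518
α = (k/(k−1))·(1 − Σσ²ᵢ/total variance) = (5/4)·(1 − 9.872/25.518) = 0.77

α = 0.77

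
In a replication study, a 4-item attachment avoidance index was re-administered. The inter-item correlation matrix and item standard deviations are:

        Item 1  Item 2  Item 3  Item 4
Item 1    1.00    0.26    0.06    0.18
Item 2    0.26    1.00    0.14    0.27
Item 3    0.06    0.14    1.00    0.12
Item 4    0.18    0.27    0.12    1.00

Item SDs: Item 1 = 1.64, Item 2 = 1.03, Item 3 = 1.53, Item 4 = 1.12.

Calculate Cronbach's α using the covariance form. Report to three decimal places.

Σσ²ᵢ = 1.64² + 1.03² + 1.53² + 1.12² = 7.3458
Covariances σ_ij = r_ij · s_i · s_j:
  σ(Item 1,Item 2) = 0.26 × 1.64 × 1.03 = 0.4392
  σ(Item 1,Item 3) = 0.06 × 1.64 × 1.53 = 0.1506
  σ(Item 1,Item 4) = 0.18 × 1.64 × 1.12 = 0.3306
  σ(Item 2,Item 3) = 0.14 × 1.03 × 1.53 = 0.2206
  σ(Item 2,Item 4) = 0.27 × 1.03 × 1.12 = 0.3115
  σ(Item 3,Item 4) = 0.12 × 1.53 × 1.12 = 0.2056
σ²_T = Σσ²ᵢ + 2·Σσ_ij = 7.3458 + 2 × 1.6581 = 10.6620
α = (4/3)·(1 − 7.3458/10.6620) = 0.415

α = 0.415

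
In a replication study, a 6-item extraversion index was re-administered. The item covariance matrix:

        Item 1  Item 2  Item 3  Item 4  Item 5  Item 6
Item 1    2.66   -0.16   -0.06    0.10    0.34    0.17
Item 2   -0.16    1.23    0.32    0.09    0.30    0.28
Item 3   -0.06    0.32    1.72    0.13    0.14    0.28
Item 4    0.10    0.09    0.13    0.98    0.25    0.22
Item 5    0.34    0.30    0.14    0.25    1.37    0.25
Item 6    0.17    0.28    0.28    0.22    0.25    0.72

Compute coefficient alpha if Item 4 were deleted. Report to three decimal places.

α = 0.407

Remaining items: Item 1, Item 2, Item 3, Item 5, Item 6 (k = 5).
ΣVar(i) = 2.66 + 1.23 + 1.72 + 1.37 + 0.72 = 7.70
total variance = 7.70 + 2 × 1.86 = 11.42
α (item deleted) = (5/4)·(1 − 7.70/11.42) = 0.407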